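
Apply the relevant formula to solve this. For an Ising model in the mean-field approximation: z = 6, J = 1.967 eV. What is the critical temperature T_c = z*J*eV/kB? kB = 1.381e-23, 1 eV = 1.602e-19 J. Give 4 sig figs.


Step 1: z*J = 6*1.967 = 11.8 eV
Step 2: Convert to Joules: 11.8*1.602e-19 = 1.891e-18 J
Step 3: T_c = 1.891e-18 / 1.381e-23 = 1.369e+05 K

1.369e+05


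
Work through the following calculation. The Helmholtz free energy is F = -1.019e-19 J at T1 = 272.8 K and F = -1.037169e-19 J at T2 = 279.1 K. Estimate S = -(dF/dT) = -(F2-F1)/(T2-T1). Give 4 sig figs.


Step 1: dF = F2 - F1 = -1.037169e-19 - (-1.019e-19) = -1.8169e-21 J
Step 2: dT = T2 - T1 = 279.1 - 272.8 = 6.3 K
Step 3: S = -dF/dT = -(-1.8169e-21)/6.3 = 2.884e-22 J/K

2.884e-22


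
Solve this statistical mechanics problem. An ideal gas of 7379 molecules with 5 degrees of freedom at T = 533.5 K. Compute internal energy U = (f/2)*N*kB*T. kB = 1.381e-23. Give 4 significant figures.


Step 1: f/2 = 5/2 = 2.5
Step 2: N*kB*T = 7379*1.381e-23*533.5 = 5.437e-17
Step 3: U = 2.5 * 5.437e-17 = 1.359e-16 J

1.359e-16


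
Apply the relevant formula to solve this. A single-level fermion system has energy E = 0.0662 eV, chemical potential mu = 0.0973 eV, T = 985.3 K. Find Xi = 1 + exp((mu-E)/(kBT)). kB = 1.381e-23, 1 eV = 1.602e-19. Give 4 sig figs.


Step 1: (mu - E) = 0.0973 - 0.0662 = 0.0311 eV
Step 2: x = (mu-E)*eV/(kB*T) = 0.0311*1.602e-19/(1.381e-23*985.3) = 0.3662
Step 3: exp(x) = 1.442
Step 4: Xi = 1 + 1.442 = 2.442

2.442


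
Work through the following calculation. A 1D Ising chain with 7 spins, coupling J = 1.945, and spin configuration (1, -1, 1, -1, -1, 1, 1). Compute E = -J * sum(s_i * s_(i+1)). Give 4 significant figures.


Step 1: Nearest-neighbor products: -1, -1, -1, 1, -1, 1
Step 2: Sum of products = -2
Step 3: E = -1.945 * -2 = 3.89

3.89


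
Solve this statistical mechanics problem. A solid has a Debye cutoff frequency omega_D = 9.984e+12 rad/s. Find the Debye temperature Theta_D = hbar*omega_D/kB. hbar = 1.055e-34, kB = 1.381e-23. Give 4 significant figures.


Step 1: hbar*omega_D = 1.055e-34 * 9.984e+12 = 1.053e-21 J
Step 2: Theta_D = 1.053e-21 / 1.381e-23
Step 3: Theta_D = 76.27 K

76.27


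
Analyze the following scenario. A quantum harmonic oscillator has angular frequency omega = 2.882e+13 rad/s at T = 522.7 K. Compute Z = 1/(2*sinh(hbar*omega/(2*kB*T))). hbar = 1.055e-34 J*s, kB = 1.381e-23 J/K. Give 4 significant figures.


Step 1: Compute x = hbar*omega/(kB*T) = 1.055e-34*2.882e+13/(1.381e-23*522.7) = 0.4212
Step 2: x/2 = 0.2106
Step 3: sinh(x/2) = 0.2122
Step 4: Z = 1/(2*0.2122) = 2.357

2.357


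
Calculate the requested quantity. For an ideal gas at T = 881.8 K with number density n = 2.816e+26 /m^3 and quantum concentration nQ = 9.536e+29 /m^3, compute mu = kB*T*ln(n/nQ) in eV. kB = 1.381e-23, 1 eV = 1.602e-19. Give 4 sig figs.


Step 1: n/nQ = 2.816e+26/9.536e+29 = 0.0002953
Step 2: ln(n/nQ) = -8.128
Step 3: mu = kB*T*ln(n/nQ) = 1.218e-20*-8.128 = -9.897e-20 J
Step 4: Convert to eV: -9.897e-20/1.602e-19 = -0.6178 eV

-0.6178


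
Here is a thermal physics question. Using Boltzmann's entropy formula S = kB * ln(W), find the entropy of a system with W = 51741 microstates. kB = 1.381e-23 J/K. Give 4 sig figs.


Step 1: ln(W) = ln(51741) = 10.85
Step 2: S = kB * ln(W) = 1.381e-23 * 10.85
Step 3: S = 1.499e-22 J/K

1.499e-22


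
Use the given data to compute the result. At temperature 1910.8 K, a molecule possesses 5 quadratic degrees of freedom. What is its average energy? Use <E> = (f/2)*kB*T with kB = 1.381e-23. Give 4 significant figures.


Step 1: f/2 = 5/2 = 2.5
Step 2: kB*T = 1.381e-23 * 1910.8 = 2.639e-20
Step 3: <E> = 2.5 * 2.639e-20 = 6.597e-20 J

6.597e-20


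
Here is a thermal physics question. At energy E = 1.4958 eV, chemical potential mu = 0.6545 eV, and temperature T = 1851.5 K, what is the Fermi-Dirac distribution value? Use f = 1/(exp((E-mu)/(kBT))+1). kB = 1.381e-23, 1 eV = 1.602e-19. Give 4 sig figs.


Step 1: (E - mu) = 1.4958 - 0.6545 = 0.8413 eV
Step 2: Convert: (E-mu)*eV = 1.348e-19 J
Step 3: x = (E-mu)*eV/(kB*T) = 5.271
Step 4: f = 1/(exp(5.271)+1) = 0.005112

0.005112


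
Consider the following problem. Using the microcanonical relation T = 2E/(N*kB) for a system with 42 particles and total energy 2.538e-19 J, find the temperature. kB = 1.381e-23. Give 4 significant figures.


Step 1: Numerator = 2*E = 2*2.538e-19 = 5.076e-19 J
Step 2: Denominator = N*kB = 42*1.381e-23 = 5.8e-22
Step 3: T = 5.076e-19 / 5.8e-22 = 875.1 K

875.1


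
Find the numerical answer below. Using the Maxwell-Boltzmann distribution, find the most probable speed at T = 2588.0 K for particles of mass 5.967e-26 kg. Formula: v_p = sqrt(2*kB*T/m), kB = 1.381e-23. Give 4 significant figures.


Step 1: Numerator = 2*kB*T = 2*1.381e-23*2588.0 = 7.148e-20
Step 2: Ratio = 7.148e-20 / 5.967e-26 = 1.198e+06
Step 3: v_p = sqrt(1.198e+06) = 1095 m/s

1095


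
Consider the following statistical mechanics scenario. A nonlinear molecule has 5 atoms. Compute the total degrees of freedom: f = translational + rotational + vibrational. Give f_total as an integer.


Step 1: Translational DOF = 3
Step 2: Rotational DOF (nonlinear) = 3
Step 3: Vibrational DOF = 3*5 - 6 = 9
Step 4: Total = 3 + 3 + 9 = 15

15


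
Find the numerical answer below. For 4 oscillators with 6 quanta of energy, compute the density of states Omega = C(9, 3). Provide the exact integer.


Step 1: Use binomial coefficient C(9, 3)
Step 2: Numerator = 9! / 6!
Step 3: Denominator = 3!
Step 4: Omega = 84

84


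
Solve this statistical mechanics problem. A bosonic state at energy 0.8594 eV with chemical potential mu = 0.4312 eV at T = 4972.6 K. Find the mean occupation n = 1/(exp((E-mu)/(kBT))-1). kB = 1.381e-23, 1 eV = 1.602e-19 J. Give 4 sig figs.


Step 1: (E - mu) = 0.4282 eV
Step 2: x = (E-mu)*eV/(kB*T) = 0.4282*1.602e-19/(1.381e-23*4972.6) = 0.9989
Step 3: exp(x) = 2.715
Step 4: n = 1/(exp(x)-1) = 0.583

0.583


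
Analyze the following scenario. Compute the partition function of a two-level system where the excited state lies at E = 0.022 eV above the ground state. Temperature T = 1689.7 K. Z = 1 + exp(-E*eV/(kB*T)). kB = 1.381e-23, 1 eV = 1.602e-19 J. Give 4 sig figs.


Step 1: Compute beta*E = E*eV/(kB*T) = 0.022*1.602e-19/(1.381e-23*1689.7) = 0.151
Step 2: exp(-beta*E) = exp(-0.151) = 0.8598
Step 3: Z = 1 + 0.8598 = 1.86

1.86


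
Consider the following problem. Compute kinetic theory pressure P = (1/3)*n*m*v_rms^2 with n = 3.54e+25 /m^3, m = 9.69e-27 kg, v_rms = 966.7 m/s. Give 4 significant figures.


Step 1: v_rms^2 = 966.7^2 = 9.345e+05
Step 2: n*m = 3.54e+25*9.69e-27 = 0.343
Step 3: P = (1/3)*0.343*9.345e+05 = 1.069e+05 Pa

1.069e+05


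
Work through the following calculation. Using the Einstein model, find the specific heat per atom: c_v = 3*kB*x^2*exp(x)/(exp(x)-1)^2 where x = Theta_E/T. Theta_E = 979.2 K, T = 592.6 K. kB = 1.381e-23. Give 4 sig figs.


Step 1: x = Theta_E/T = 979.2/592.6 = 1.652
Step 2: x^2 = 2.73
Step 3: exp(x) = 5.219
Step 4: c_v = 3*1.381e-23*2.73*5.219/(5.219-1)^2 = 3.316e-23

3.316e-23


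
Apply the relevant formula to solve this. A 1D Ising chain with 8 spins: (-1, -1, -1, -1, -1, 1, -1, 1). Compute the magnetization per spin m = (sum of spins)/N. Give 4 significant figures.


Step 1: Count up spins (+1): 2, down spins (-1): 6
Step 2: Total magnetization M = 2 - 6 = -4
Step 3: m = M/N = -4/8 = -0.5

-0.5


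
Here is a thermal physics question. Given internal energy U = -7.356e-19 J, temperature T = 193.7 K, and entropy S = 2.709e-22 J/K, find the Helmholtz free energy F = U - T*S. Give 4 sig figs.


Step 1: T*S = 193.7 * 2.709e-22 = 5.247e-20 J
Step 2: F = U - T*S = -7.356e-19 - 5.247e-20
Step 3: F = -7.881e-19 J

-7.881e-19


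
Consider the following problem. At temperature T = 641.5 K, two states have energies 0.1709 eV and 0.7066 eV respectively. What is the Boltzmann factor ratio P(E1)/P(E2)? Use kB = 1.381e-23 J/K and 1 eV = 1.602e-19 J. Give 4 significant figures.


Step 1: Compute energy difference dE = E1 - E2 = 0.1709 - 0.7066 = -0.5357 eV
Step 2: Convert to Joules: dE_J = -0.5357 * 1.602e-19 = -8.582e-20 J
Step 3: Compute exponent = -dE_J / (kB * T) = -(-8.582e-20) / (1.381e-23 * 641.5) = 9.687
Step 4: P(E1)/P(E2) = exp(9.687) = 1.611e+04

1.611e+04


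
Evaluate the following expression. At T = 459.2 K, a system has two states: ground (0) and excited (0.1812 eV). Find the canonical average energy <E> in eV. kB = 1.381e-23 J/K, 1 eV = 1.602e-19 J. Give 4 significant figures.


Step 1: beta*E = 0.1812*1.602e-19/(1.381e-23*459.2) = 4.577
Step 2: exp(-beta*E) = 0.01028
Step 3: <E> = 0.1812*0.01028/(1+0.01028) = 0.001844 eV

0.001844


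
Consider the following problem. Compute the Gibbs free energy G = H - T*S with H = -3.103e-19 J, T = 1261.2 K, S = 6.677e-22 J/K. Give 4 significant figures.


Step 1: T*S = 1261.2 * 6.677e-22 = 8.421e-19 J
Step 2: G = H - T*S = -3.103e-19 - 8.421e-19
Step 3: G = -1.152e-18 J

-1.152e-18


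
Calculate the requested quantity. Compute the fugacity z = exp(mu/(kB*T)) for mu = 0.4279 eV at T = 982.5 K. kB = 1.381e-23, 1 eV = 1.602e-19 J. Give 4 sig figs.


Step 1: Convert mu to Joules: 0.4279*1.602e-19 = 6.855e-20 J
Step 2: kB*T = 1.381e-23*982.5 = 1.357e-20 J
Step 3: mu/(kB*T) = 5.052
Step 4: z = exp(5.052) = 156.4

156.4


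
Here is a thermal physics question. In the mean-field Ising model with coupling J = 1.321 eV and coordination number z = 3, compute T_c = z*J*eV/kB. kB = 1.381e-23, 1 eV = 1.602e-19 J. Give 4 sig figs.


Step 1: z*J = 3*1.321 = 3.963 eV
Step 2: Convert to Joules: 3.963*1.602e-19 = 6.349e-19 J
Step 3: T_c = 6.349e-19 / 1.381e-23 = 4.597e+04 K

4.597e+04


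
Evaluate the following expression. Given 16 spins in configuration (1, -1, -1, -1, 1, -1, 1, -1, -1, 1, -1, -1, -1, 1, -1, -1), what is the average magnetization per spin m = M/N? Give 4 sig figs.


Step 1: Count up spins (+1): 5, down spins (-1): 11
Step 2: Total magnetization M = 5 - 11 = -6
Step 3: m = M/N = -6/16 = -0.375

-0.375


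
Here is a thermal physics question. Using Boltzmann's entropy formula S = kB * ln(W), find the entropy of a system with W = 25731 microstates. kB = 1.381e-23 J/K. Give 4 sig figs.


Step 1: ln(W) = ln(25731) = 10.16
Step 2: S = kB * ln(W) = 1.381e-23 * 10.16
Step 3: S = 1.402e-22 J/K

1.402e-22


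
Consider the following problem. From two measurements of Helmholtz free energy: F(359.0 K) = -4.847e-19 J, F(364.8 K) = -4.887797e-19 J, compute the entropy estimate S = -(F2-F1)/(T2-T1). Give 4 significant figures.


Step 1: dF = F2 - F1 = -4.887797e-19 - (-4.847e-19) = -4.0797e-21 J
Step 2: dT = T2 - T1 = 364.8 - 359.0 = 5.8 K
Step 3: S = -dF/dT = -(-4.0797e-21)/5.8 = 7.034e-22 J/K

7.034e-22


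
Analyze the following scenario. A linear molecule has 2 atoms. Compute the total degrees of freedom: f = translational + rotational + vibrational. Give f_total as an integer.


Step 1: Translational DOF = 3
Step 2: Rotational DOF (linear) = 2
Step 3: Vibrational DOF = 3*2 - 5 = 1
Step 4: Total = 3 + 2 + 1 = 6

6


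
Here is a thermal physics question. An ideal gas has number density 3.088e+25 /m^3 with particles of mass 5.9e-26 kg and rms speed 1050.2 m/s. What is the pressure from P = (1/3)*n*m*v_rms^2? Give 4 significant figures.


Step 1: v_rms^2 = 1050.2^2 = 1.103e+06
Step 2: n*m = 3.088e+25*5.9e-26 = 1.822
Step 3: P = (1/3)*1.822*1.103e+06 = 6.698e+05 Pa

6.698e+05


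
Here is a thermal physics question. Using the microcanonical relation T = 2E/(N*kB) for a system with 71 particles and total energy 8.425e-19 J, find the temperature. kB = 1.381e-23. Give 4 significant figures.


Step 1: Numerator = 2*E = 2*8.425e-19 = 1.685e-18 J
Step 2: Denominator = N*kB = 71*1.381e-23 = 9.805e-22
Step 3: T = 1.685e-18 / 9.805e-22 = 1718 K

1718


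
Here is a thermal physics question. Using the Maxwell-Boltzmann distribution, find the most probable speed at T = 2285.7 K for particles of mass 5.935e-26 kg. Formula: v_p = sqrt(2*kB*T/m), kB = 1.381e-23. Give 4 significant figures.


Step 1: Numerator = 2*kB*T = 2*1.381e-23*2285.7 = 6.313e-20
Step 2: Ratio = 6.313e-20 / 5.935e-26 = 1.064e+06
Step 3: v_p = sqrt(1.064e+06) = 1031 m/s

1031


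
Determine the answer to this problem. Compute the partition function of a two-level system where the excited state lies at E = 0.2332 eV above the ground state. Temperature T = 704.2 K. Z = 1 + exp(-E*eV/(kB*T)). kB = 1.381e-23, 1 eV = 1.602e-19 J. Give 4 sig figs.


Step 1: Compute beta*E = E*eV/(kB*T) = 0.2332*1.602e-19/(1.381e-23*704.2) = 3.842
Step 2: exp(-beta*E) = exp(-3.842) = 0.02146
Step 3: Z = 1 + 0.02146 = 1.021

1.021


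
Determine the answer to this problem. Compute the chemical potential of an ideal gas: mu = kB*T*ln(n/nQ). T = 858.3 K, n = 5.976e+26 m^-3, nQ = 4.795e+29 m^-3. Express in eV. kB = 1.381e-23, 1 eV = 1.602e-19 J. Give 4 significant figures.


Step 1: n/nQ = 5.976e+26/4.795e+29 = 0.001246
Step 2: ln(n/nQ) = -6.688
Step 3: mu = kB*T*ln(n/nQ) = 1.185e-20*-6.688 = -7.927e-20 J
Step 4: Convert to eV: -7.927e-20/1.602e-19 = -0.4948 eV

-0.4948


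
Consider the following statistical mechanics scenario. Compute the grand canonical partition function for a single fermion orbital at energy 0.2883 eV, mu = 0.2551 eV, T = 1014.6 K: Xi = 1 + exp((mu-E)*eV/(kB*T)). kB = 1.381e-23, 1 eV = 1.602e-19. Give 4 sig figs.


Step 1: (mu - E) = 0.2551 - 0.2883 = -0.0332 eV
Step 2: x = (mu-E)*eV/(kB*T) = -0.0332*1.602e-19/(1.381e-23*1014.6) = -0.3796
Step 3: exp(x) = 0.6841
Step 4: Xi = 1 + 0.6841 = 1.684

1.684


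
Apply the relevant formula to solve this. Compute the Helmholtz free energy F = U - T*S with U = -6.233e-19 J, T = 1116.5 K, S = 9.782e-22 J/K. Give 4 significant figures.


Step 1: T*S = 1116.5 * 9.782e-22 = 1.092e-18 J
Step 2: F = U - T*S = -6.233e-19 - 1.092e-18
Step 3: F = -1.715e-18 J

-1.715e-18


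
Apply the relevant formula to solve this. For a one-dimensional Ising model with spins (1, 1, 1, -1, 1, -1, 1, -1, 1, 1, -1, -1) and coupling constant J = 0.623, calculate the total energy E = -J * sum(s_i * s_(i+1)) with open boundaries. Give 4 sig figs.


Step 1: Nearest-neighbor products: 1, 1, -1, -1, -1, -1, -1, -1, 1, -1, 1
Step 2: Sum of products = -3
Step 3: E = -0.623 * -3 = 1.869

1.869


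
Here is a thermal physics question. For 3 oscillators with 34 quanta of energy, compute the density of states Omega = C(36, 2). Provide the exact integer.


Step 1: Use binomial coefficient C(36, 2)
Step 2: Numerator = 36! / 34!
Step 3: Denominator = 2!
Step 4: Omega = 630

630


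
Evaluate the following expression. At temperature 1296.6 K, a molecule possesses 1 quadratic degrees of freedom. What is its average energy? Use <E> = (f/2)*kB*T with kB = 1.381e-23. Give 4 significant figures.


Step 1: f/2 = 1/2 = 0.5
Step 2: kB*T = 1.381e-23 * 1296.6 = 1.791e-20
Step 3: <E> = 0.5 * 1.791e-20 = 8.953e-21 J

8.953e-21


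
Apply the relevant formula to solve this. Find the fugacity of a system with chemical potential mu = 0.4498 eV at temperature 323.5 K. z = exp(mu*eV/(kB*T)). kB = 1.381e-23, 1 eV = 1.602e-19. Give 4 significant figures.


Step 1: Convert mu to Joules: 0.4498*1.602e-19 = 7.206e-20 J
Step 2: kB*T = 1.381e-23*323.5 = 4.468e-21 J
Step 3: mu/(kB*T) = 16.13
Step 4: z = exp(16.13) = 1.011e+07

1.011e+07


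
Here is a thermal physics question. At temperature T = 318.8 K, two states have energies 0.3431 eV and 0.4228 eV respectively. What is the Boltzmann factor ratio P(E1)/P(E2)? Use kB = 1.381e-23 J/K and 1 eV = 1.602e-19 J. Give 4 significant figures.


Step 1: Compute energy difference dE = E1 - E2 = 0.3431 - 0.4228 = -0.0797 eV
Step 2: Convert to Joules: dE_J = -0.0797 * 1.602e-19 = -1.277e-20 J
Step 3: Compute exponent = -dE_J / (kB * T) = -(-1.277e-20) / (1.381e-23 * 318.8) = 2.9
Step 4: P(E1)/P(E2) = exp(2.9) = 18.18

18.18


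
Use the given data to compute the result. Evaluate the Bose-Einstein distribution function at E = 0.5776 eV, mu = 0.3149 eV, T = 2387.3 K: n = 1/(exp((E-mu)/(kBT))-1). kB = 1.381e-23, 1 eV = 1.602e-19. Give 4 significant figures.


Step 1: (E - mu) = 0.2627 eV
Step 2: x = (E-mu)*eV/(kB*T) = 0.2627*1.602e-19/(1.381e-23*2387.3) = 1.277
Step 3: exp(x) = 3.584
Step 4: n = 1/(exp(x)-1) = 0.387

0.387


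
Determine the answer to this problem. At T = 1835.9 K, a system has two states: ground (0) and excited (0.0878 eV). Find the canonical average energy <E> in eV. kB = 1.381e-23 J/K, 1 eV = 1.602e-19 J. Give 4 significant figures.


Step 1: beta*E = 0.0878*1.602e-19/(1.381e-23*1835.9) = 0.5548
Step 2: exp(-beta*E) = 0.5742
Step 3: <E> = 0.0878*0.5742/(1+0.5742) = 0.03203 eV

0.03203


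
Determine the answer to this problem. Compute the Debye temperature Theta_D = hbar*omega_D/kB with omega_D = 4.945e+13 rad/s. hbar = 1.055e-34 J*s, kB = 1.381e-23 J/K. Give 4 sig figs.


Step 1: hbar*omega_D = 1.055e-34 * 4.945e+13 = 5.217e-21 J
Step 2: Theta_D = 5.217e-21 / 1.381e-23
Step 3: Theta_D = 377.8 K

377.8


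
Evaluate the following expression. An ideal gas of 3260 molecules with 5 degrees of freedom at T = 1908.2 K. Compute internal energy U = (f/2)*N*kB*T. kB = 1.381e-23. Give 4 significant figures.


Step 1: f/2 = 5/2 = 2.5
Step 2: N*kB*T = 3260*1.381e-23*1908.2 = 8.591e-17
Step 3: U = 2.5 * 8.591e-17 = 2.148e-16 J

2.148e-16


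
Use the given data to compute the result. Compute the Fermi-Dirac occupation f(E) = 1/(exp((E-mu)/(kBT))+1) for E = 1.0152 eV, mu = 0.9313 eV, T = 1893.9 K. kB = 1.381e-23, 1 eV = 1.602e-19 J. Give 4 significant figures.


Step 1: (E - mu) = 1.0152 - 0.9313 = 0.0839 eV
Step 2: Convert: (E-mu)*eV = 1.344e-20 J
Step 3: x = (E-mu)*eV/(kB*T) = 0.5139
Step 4: f = 1/(exp(0.5139)+1) = 0.3743

0.3743


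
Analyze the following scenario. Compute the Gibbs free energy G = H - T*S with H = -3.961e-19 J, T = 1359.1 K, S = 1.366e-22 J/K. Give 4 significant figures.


Step 1: T*S = 1359.1 * 1.366e-22 = 1.857e-19 J
Step 2: G = H - T*S = -3.961e-19 - 1.857e-19
Step 3: G = -5.818e-19 J

-5.818e-19


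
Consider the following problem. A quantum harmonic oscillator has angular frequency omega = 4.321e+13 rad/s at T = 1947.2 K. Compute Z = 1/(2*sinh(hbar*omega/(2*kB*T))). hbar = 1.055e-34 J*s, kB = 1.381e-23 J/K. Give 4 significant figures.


Step 1: Compute x = hbar*omega/(kB*T) = 1.055e-34*4.321e+13/(1.381e-23*1947.2) = 0.1695
Step 2: x/2 = 0.08476
Step 3: sinh(x/2) = 0.08486
Step 4: Z = 1/(2*0.08486) = 5.892

5.892


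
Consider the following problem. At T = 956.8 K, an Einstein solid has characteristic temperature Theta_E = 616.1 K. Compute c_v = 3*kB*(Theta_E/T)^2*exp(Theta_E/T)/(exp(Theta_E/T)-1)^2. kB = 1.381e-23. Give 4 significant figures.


Step 1: x = Theta_E/T = 616.1/956.8 = 0.6439
Step 2: x^2 = 0.4146
Step 3: exp(x) = 1.904
Step 4: c_v = 3*1.381e-23*0.4146*1.904/(1.904-1)^2 = 4.003e-23

4.003e-23


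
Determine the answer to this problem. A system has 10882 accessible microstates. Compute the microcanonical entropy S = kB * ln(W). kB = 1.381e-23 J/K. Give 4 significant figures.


Step 1: ln(W) = ln(10882) = 9.295
Step 2: S = kB * ln(W) = 1.381e-23 * 9.295
Step 3: S = 1.284e-22 J/K

1.284e-22


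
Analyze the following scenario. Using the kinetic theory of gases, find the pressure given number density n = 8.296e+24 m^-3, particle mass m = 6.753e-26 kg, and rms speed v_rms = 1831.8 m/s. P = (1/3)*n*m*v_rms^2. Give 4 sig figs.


Step 1: v_rms^2 = 1831.8^2 = 3.355e+06
Step 2: n*m = 8.296e+24*6.753e-26 = 0.5602
Step 3: P = (1/3)*0.5602*3.355e+06 = 6.266e+05 Pa

6.266e+05


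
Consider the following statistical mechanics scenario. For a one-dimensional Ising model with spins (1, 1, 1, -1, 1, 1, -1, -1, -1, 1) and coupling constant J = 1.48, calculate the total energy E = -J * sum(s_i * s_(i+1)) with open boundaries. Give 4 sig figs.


Step 1: Nearest-neighbor products: 1, 1, -1, -1, 1, -1, 1, 1, -1
Step 2: Sum of products = 1
Step 3: E = -1.48 * 1 = -1.48

-1.48


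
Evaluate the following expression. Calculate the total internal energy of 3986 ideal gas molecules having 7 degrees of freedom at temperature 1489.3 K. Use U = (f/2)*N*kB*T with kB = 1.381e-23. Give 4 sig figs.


Step 1: f/2 = 7/2 = 3.5
Step 2: N*kB*T = 3986*1.381e-23*1489.3 = 8.198e-17
Step 3: U = 3.5 * 8.198e-17 = 2.869e-16 J

2.869e-16


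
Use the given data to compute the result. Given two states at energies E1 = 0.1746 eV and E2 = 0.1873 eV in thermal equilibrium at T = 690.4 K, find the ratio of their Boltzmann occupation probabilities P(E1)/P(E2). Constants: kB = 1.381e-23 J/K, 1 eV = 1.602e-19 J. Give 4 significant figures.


Step 1: Compute energy difference dE = E1 - E2 = 0.1746 - 0.1873 = -0.0127 eV
Step 2: Convert to Joules: dE_J = -0.0127 * 1.602e-19 = -2.035e-21 J
Step 3: Compute exponent = -dE_J / (kB * T) = -(-2.035e-21) / (1.381e-23 * 690.4) = 0.2134
Step 4: P(E1)/P(E2) = exp(0.2134) = 1.238

1.238


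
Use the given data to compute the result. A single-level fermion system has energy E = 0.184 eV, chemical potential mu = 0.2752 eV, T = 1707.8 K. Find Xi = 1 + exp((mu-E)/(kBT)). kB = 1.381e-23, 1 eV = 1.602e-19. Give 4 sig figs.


Step 1: (mu - E) = 0.2752 - 0.184 = 0.0912 eV
Step 2: x = (mu-E)*eV/(kB*T) = 0.0912*1.602e-19/(1.381e-23*1707.8) = 0.6195
Step 3: exp(x) = 1.858
Step 4: Xi = 1 + 1.858 = 2.858

2.858


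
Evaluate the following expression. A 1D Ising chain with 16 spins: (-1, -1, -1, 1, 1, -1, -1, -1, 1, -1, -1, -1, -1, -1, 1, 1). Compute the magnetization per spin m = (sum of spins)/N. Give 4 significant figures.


Step 1: Count up spins (+1): 5, down spins (-1): 11
Step 2: Total magnetization M = 5 - 11 = -6
Step 3: m = M/N = -6/16 = -0.375

-0.375


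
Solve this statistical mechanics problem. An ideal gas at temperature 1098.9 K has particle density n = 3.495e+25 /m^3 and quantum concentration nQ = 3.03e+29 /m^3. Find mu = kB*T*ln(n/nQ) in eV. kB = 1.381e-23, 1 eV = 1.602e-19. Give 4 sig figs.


Step 1: n/nQ = 3.495e+25/3.03e+29 = 0.0001153
Step 2: ln(n/nQ) = -9.068
Step 3: mu = kB*T*ln(n/nQ) = 1.518e-20*-9.068 = -1.376e-19 J
Step 4: Convert to eV: -1.376e-19/1.602e-19 = -0.859 eV

-0.859


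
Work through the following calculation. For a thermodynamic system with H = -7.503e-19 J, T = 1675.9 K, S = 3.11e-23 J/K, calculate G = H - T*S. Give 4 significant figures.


Step 1: T*S = 1675.9 * 3.11e-23 = 5.212e-20 J
Step 2: G = H - T*S = -7.503e-19 - 5.212e-20
Step 3: G = -8.024e-19 J

-8.024e-19


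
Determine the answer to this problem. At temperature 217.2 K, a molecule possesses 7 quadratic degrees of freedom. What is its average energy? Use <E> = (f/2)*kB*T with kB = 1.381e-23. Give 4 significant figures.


Step 1: f/2 = 7/2 = 3.5
Step 2: kB*T = 1.381e-23 * 217.2 = 3e-21
Step 3: <E> = 3.5 * 3e-21 = 1.05e-20 J

1.05e-20


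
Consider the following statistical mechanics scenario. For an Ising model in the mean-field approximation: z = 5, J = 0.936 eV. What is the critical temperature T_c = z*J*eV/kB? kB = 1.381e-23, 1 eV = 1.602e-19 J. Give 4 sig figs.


Step 1: z*J = 5*0.936 = 4.68 eV
Step 2: Convert to Joules: 4.68*1.602e-19 = 7.497e-19 J
Step 3: T_c = 7.497e-19 / 1.381e-23 = 5.429e+04 K

5.429e+04


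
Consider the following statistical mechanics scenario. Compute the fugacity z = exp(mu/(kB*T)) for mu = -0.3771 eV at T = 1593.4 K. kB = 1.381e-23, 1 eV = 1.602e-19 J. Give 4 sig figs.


Step 1: Convert mu to Joules: -0.3771*1.602e-19 = -6.041e-20 J
Step 2: kB*T = 1.381e-23*1593.4 = 2.2e-20 J
Step 3: mu/(kB*T) = -2.745
Step 4: z = exp(-2.745) = 0.06422

0.06422


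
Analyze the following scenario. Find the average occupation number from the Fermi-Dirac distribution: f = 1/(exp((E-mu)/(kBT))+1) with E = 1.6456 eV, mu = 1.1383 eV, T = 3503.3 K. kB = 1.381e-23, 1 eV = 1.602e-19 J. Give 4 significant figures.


Step 1: (E - mu) = 1.6456 - 1.1383 = 0.5073 eV
Step 2: Convert: (E-mu)*eV = 8.127e-20 J
Step 3: x = (E-mu)*eV/(kB*T) = 1.68
Step 4: f = 1/(exp(1.68)+1) = 0.1571

0.1571


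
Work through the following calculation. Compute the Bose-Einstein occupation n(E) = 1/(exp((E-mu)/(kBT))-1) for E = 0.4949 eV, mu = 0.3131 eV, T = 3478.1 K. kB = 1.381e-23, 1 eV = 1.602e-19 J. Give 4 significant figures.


Step 1: (E - mu) = 0.1818 eV
Step 2: x = (E-mu)*eV/(kB*T) = 0.1818*1.602e-19/(1.381e-23*3478.1) = 0.6063
Step 3: exp(x) = 1.834
Step 4: n = 1/(exp(x)-1) = 1.199

1.199


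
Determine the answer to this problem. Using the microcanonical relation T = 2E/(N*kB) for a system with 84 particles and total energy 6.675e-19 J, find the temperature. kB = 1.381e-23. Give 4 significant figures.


Step 1: Numerator = 2*E = 2*6.675e-19 = 1.335e-18 J
Step 2: Denominator = N*kB = 84*1.381e-23 = 1.16e-21
Step 3: T = 1.335e-18 / 1.16e-21 = 1151 K

1151


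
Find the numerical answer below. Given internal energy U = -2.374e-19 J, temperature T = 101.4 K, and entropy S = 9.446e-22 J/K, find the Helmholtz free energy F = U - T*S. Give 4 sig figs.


Step 1: T*S = 101.4 * 9.446e-22 = 9.578e-20 J
Step 2: F = U - T*S = -2.374e-19 - 9.578e-20
Step 3: F = -3.332e-19 J

-3.332e-19


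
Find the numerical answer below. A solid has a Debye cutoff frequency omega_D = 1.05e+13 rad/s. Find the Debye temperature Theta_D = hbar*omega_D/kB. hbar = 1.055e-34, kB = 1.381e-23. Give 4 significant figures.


Step 1: hbar*omega_D = 1.055e-34 * 1.05e+13 = 1.108e-21 J
Step 2: Theta_D = 1.108e-21 / 1.381e-23
Step 3: Theta_D = 80.21 K

80.21


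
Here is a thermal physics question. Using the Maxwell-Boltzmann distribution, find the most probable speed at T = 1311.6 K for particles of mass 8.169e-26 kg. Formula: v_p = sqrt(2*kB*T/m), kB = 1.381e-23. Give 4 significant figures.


Step 1: Numerator = 2*kB*T = 2*1.381e-23*1311.6 = 3.623e-20
Step 2: Ratio = 3.623e-20 / 8.169e-26 = 4.435e+05
Step 3: v_p = sqrt(4.435e+05) = 665.9 m/s

665.9


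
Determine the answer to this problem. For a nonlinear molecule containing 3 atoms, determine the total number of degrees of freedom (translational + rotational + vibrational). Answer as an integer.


Step 1: Translational DOF = 3
Step 2: Rotational DOF (nonlinear) = 3
Step 3: Vibrational DOF = 3*3 - 6 = 3
Step 4: Total = 3 + 3 + 3 = 9

9


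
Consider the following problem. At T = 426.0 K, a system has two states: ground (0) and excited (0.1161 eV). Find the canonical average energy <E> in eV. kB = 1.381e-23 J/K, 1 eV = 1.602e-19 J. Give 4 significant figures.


Step 1: beta*E = 0.1161*1.602e-19/(1.381e-23*426.0) = 3.161
Step 2: exp(-beta*E) = 0.04236
Step 3: <E> = 0.1161*0.04236/(1+0.04236) = 0.004718 eV

0.004718


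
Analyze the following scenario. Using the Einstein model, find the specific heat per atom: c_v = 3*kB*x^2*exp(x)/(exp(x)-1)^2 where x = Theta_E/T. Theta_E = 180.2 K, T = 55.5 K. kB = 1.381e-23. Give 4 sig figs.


Step 1: x = Theta_E/T = 180.2/55.5 = 3.247
Step 2: x^2 = 10.54
Step 3: exp(x) = 25.71
Step 4: c_v = 3*1.381e-23*10.54*25.71/(25.71-1)^2 = 1.839e-23

1.839e-23


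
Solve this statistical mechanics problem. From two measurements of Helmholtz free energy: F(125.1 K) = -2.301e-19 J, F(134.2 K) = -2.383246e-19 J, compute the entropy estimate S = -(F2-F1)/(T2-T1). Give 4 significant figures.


Step 1: dF = F2 - F1 = -2.383246e-19 - (-2.301e-19) = -8.2246e-21 J
Step 2: dT = T2 - T1 = 134.2 - 125.1 = 9.1 K
Step 3: S = -dF/dT = -(-8.2246e-21)/9.1 = 9.038e-22 J/K

9.038e-22


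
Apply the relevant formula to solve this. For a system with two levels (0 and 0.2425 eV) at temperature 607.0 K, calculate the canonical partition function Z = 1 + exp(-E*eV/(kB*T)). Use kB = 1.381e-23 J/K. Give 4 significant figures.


Step 1: Compute beta*E = E*eV/(kB*T) = 0.2425*1.602e-19/(1.381e-23*607.0) = 4.634
Step 2: exp(-beta*E) = exp(-4.634) = 0.009712
Step 3: Z = 1 + 0.009712 = 1.01

1.01


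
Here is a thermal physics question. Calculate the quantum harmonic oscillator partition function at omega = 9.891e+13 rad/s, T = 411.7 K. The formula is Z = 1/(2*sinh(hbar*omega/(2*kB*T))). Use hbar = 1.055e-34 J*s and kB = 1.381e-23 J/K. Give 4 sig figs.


Step 1: Compute x = hbar*omega/(kB*T) = 1.055e-34*9.891e+13/(1.381e-23*411.7) = 1.835
Step 2: x/2 = 0.9177
Step 3: sinh(x/2) = 1.052
Step 4: Z = 1/(2*1.052) = 0.4753

0.4753


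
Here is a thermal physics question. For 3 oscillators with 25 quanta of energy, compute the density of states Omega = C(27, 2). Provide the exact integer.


Step 1: Use binomial coefficient C(27, 2)
Step 2: Numerator = 27! / 25!
Step 3: Denominator = 2!
Step 4: Omega = 351

351


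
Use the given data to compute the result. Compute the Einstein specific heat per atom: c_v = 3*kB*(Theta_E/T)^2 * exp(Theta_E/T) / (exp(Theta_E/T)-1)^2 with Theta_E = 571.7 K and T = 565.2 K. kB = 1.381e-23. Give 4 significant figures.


Step 1: x = Theta_E/T = 571.7/565.2 = 1.012
Step 2: x^2 = 1.023
Step 3: exp(x) = 2.75
Step 4: c_v = 3*1.381e-23*1.023*2.75/(2.75-1)^2 = 3.807e-23

3.807e-23


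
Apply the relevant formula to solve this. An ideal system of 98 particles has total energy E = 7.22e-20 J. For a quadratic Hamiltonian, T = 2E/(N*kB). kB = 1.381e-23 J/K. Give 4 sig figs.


Step 1: Numerator = 2*E = 2*7.22e-20 = 1.444e-19 J
Step 2: Denominator = N*kB = 98*1.381e-23 = 1.353e-21
Step 3: T = 1.444e-19 / 1.353e-21 = 106.7 K

106.7


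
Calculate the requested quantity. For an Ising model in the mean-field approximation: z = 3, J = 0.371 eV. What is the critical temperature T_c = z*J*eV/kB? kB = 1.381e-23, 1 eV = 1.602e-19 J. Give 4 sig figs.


Step 1: z*J = 3*0.371 = 1.113 eV
Step 2: Convert to Joules: 1.113*1.602e-19 = 1.783e-19 J
Step 3: T_c = 1.783e-19 / 1.381e-23 = 1.291e+04 K

1.291e+04


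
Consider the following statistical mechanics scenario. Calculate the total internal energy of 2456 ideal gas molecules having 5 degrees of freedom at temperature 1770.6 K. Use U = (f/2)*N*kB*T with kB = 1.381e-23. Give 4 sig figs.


Step 1: f/2 = 5/2 = 2.5
Step 2: N*kB*T = 2456*1.381e-23*1770.6 = 6.005e-17
Step 3: U = 2.5 * 6.005e-17 = 1.501e-16 J

1.501e-16


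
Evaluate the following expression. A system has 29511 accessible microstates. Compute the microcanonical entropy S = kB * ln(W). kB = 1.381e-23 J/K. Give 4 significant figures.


Step 1: ln(W) = ln(29511) = 10.29
Step 2: S = kB * ln(W) = 1.381e-23 * 10.29
Step 3: S = 1.421e-22 J/K

1.421e-22


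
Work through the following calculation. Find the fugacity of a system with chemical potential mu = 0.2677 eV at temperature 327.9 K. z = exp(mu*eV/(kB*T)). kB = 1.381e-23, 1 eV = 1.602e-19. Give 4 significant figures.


Step 1: Convert mu to Joules: 0.2677*1.602e-19 = 4.289e-20 J
Step 2: kB*T = 1.381e-23*327.9 = 4.528e-21 J
Step 3: mu/(kB*T) = 9.471
Step 4: z = exp(9.471) = 1.297e+04

1.297e+04


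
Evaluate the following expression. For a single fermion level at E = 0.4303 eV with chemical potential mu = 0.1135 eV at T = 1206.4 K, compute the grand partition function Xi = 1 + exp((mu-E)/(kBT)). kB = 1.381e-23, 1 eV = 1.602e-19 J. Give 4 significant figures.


Step 1: (mu - E) = 0.1135 - 0.4303 = -0.3168 eV
Step 2: x = (mu-E)*eV/(kB*T) = -0.3168*1.602e-19/(1.381e-23*1206.4) = -3.046
Step 3: exp(x) = 0.04754
Step 4: Xi = 1 + 0.04754 = 1.048

1.048


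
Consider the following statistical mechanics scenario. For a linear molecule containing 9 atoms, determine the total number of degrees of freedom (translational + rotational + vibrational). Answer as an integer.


Step 1: Translational DOF = 3
Step 2: Rotational DOF (linear) = 2
Step 3: Vibrational DOF = 3*9 - 5 = 22
Step 4: Total = 3 + 2 + 22 = 27

27


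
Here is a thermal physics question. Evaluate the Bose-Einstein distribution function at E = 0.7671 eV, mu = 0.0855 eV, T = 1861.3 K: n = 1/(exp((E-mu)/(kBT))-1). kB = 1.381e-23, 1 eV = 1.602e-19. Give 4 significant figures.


Step 1: (E - mu) = 0.6816 eV
Step 2: x = (E-mu)*eV/(kB*T) = 0.6816*1.602e-19/(1.381e-23*1861.3) = 4.248
Step 3: exp(x) = 69.96
Step 4: n = 1/(exp(x)-1) = 0.0145

0.0145


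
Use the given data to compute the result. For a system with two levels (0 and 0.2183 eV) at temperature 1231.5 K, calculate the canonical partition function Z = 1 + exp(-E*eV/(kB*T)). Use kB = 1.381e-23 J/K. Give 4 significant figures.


Step 1: Compute beta*E = E*eV/(kB*T) = 0.2183*1.602e-19/(1.381e-23*1231.5) = 2.056
Step 2: exp(-beta*E) = exp(-2.056) = 0.1279
Step 3: Z = 1 + 0.1279 = 1.128

1.128


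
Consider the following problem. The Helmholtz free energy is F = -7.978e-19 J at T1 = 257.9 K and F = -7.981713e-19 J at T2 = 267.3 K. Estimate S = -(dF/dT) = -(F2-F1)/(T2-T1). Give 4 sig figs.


Step 1: dF = F2 - F1 = -7.981713e-19 - (-7.978e-19) = -3.713e-22 J
Step 2: dT = T2 - T1 = 267.3 - 257.9 = 9.4 K
Step 3: S = -dF/dT = -(-3.713e-22)/9.4 = 3.95e-23 J/K

3.95e-23


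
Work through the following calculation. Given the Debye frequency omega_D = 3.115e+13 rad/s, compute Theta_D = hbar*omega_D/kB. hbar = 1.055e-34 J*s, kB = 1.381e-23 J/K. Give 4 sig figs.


Step 1: hbar*omega_D = 1.055e-34 * 3.115e+13 = 3.286e-21 J
Step 2: Theta_D = 3.286e-21 / 1.381e-23
Step 3: Theta_D = 238 K

238


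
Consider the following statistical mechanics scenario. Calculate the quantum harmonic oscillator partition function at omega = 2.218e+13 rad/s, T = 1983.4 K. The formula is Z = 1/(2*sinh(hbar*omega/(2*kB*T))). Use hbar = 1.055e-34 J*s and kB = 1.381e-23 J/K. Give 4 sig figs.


Step 1: Compute x = hbar*omega/(kB*T) = 1.055e-34*2.218e+13/(1.381e-23*1983.4) = 0.08543
Step 2: x/2 = 0.04271
Step 3: sinh(x/2) = 0.04273
Step 4: Z = 1/(2*0.04273) = 11.7

11.7


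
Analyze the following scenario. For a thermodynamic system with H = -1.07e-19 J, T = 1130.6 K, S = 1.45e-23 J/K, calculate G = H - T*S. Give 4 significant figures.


Step 1: T*S = 1130.6 * 1.45e-23 = 1.639e-20 J
Step 2: G = H - T*S = -1.07e-19 - 1.639e-20
Step 3: G = -1.234e-19 J

-1.234e-19


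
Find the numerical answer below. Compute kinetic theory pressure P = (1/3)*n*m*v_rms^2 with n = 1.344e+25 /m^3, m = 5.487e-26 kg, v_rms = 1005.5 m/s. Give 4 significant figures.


Step 1: v_rms^2 = 1005.5^2 = 1.011e+06
Step 2: n*m = 1.344e+25*5.487e-26 = 0.7375
Step 3: P = (1/3)*0.7375*1.011e+06 = 2.485e+05 Pa

2.485e+05


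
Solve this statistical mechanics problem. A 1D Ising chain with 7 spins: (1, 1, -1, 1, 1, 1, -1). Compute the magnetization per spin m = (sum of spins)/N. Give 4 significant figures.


Step 1: Count up spins (+1): 5, down spins (-1): 2
Step 2: Total magnetization M = 5 - 2 = 3
Step 3: m = M/N = 3/7 = 0.4286

0.4286


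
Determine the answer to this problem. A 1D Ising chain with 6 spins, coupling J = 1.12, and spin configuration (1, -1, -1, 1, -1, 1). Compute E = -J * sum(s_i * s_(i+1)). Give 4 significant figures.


Step 1: Nearest-neighbor products: -1, 1, -1, -1, -1
Step 2: Sum of products = -3
Step 3: E = -1.12 * -3 = 3.36

3.36


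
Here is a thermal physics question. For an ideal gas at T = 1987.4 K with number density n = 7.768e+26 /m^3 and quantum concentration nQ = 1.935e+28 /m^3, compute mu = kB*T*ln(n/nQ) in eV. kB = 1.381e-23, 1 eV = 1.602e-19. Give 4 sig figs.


Step 1: n/nQ = 7.768e+26/1.935e+28 = 0.04014
Step 2: ln(n/nQ) = -3.215
Step 3: mu = kB*T*ln(n/nQ) = 2.745e-20*-3.215 = -8.825e-20 J
Step 4: Convert to eV: -8.825e-20/1.602e-19 = -0.5508 eV

-0.5508


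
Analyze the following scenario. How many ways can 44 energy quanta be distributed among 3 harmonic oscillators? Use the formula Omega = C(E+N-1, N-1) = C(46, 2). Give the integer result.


Step 1: Use binomial coefficient C(46, 2)
Step 2: Numerator = 46! / 44!
Step 3: Denominator = 2!
Step 4: Omega = 1035

1035


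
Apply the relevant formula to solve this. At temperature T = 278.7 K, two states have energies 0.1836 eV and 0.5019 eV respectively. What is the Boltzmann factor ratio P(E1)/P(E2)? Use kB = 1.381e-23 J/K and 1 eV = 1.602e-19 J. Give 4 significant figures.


Step 1: Compute energy difference dE = E1 - E2 = 0.1836 - 0.5019 = -0.3183 eV
Step 2: Convert to Joules: dE_J = -0.3183 * 1.602e-19 = -5.099e-20 J
Step 3: Compute exponent = -dE_J / (kB * T) = -(-5.099e-20) / (1.381e-23 * 278.7) = 13.25
Step 4: P(E1)/P(E2) = exp(13.25) = 5.672e+05

5.672e+05


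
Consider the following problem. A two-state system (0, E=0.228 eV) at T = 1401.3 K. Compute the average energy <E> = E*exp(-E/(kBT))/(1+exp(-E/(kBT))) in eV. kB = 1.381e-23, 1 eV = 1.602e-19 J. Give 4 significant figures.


Step 1: beta*E = 0.228*1.602e-19/(1.381e-23*1401.3) = 1.887
Step 2: exp(-beta*E) = 0.1515
Step 3: <E> = 0.228*0.1515/(1+0.1515) = 0.02999 eV

0.02999


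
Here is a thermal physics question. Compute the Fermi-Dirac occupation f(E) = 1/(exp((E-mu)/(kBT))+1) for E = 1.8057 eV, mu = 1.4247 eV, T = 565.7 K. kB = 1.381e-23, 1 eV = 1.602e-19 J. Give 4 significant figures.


Step 1: (E - mu) = 1.8057 - 1.4247 = 0.381 eV
Step 2: Convert: (E-mu)*eV = 6.104e-20 J
Step 3: x = (E-mu)*eV/(kB*T) = 7.813
Step 4: f = 1/(exp(7.813)+1) = 0.0004044

0.0004044


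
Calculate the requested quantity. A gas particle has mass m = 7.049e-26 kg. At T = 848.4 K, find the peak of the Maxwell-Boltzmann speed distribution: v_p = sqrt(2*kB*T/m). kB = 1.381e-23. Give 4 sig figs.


Step 1: Numerator = 2*kB*T = 2*1.381e-23*848.4 = 2.343e-20
Step 2: Ratio = 2.343e-20 / 7.049e-26 = 3.324e+05
Step 3: v_p = sqrt(3.324e+05) = 576.6 m/s

576.6


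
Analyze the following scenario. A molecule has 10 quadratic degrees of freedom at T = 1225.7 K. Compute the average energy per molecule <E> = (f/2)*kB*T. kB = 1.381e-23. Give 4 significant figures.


Step 1: f/2 = 10/2 = 5
Step 2: kB*T = 1.381e-23 * 1225.7 = 1.693e-20
Step 3: <E> = 5 * 1.693e-20 = 8.463e-20 J

8.463e-20


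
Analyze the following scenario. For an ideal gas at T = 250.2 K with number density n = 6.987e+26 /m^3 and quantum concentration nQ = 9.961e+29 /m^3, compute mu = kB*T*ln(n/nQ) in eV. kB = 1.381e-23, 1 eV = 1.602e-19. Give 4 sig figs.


Step 1: n/nQ = 6.987e+26/9.961e+29 = 0.0007014
Step 2: ln(n/nQ) = -7.262
Step 3: mu = kB*T*ln(n/nQ) = 3.455e-21*-7.262 = -2.509e-20 J
Step 4: Convert to eV: -2.509e-20/1.602e-19 = -0.1566 eV

-0.1566


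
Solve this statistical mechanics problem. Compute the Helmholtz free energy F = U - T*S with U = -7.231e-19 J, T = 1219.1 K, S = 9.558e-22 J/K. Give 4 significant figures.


Step 1: T*S = 1219.1 * 9.558e-22 = 1.165e-18 J
Step 2: F = U - T*S = -7.231e-19 - 1.165e-18
Step 3: F = -1.888e-18 J

-1.888e-18


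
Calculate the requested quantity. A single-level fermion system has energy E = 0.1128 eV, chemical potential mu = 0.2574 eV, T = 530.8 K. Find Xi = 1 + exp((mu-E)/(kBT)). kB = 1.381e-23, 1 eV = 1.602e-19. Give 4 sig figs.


Step 1: (mu - E) = 0.2574 - 0.1128 = 0.1446 eV
Step 2: x = (mu-E)*eV/(kB*T) = 0.1446*1.602e-19/(1.381e-23*530.8) = 3.16
Step 3: exp(x) = 23.57
Step 4: Xi = 1 + 23.57 = 24.57

24.57


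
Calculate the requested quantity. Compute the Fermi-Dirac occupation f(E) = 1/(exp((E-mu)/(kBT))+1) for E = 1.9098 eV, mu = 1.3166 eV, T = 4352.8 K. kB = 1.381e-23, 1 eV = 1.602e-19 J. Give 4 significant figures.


Step 1: (E - mu) = 1.9098 - 1.3166 = 0.5932 eV
Step 2: Convert: (E-mu)*eV = 9.503e-20 J
Step 3: x = (E-mu)*eV/(kB*T) = 1.581
Step 4: f = 1/(exp(1.581)+1) = 0.1707

0.1707


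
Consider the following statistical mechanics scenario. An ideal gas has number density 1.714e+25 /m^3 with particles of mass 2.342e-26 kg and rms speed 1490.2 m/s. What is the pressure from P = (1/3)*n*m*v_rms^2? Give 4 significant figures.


Step 1: v_rms^2 = 1490.2^2 = 2.221e+06
Step 2: n*m = 1.714e+25*2.342e-26 = 0.4014
Step 3: P = (1/3)*0.4014*2.221e+06 = 2.971e+05 Pa

2.971e+05


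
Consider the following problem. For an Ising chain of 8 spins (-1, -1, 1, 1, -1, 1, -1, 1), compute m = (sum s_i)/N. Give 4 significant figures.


Step 1: Count up spins (+1): 4, down spins (-1): 4
Step 2: Total magnetization M = 4 - 4 = 0
Step 3: m = M/N = 0/8 = 0

0


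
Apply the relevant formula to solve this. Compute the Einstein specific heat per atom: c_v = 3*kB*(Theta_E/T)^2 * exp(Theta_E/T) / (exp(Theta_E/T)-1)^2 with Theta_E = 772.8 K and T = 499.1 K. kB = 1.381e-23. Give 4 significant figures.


Step 1: x = Theta_E/T = 772.8/499.1 = 1.548
Step 2: x^2 = 2.398
Step 3: exp(x) = 4.704
Step 4: c_v = 3*1.381e-23*2.398*4.704/(4.704-1)^2 = 3.406e-23

3.406e-23
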